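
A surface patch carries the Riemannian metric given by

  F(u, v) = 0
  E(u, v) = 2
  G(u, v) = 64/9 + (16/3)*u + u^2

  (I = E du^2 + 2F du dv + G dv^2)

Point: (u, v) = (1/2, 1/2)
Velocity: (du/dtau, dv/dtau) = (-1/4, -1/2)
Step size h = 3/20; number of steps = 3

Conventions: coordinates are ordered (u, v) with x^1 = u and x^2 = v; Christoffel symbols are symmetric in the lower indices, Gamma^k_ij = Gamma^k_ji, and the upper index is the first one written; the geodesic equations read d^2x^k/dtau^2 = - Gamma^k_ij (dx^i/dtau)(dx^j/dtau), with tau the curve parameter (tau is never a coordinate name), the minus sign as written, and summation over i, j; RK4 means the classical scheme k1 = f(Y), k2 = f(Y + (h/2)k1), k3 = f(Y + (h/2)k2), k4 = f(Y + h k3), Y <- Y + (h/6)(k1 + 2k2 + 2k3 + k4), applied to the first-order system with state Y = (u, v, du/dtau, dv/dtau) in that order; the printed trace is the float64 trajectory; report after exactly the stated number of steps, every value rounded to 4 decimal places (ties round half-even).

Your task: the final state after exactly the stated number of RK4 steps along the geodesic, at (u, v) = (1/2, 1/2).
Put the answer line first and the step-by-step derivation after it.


Answer: u = 0.4288, v = 0.2688, du/dtau = -0.0644, dv/dtau = -0.5233

f(Y) = (du/dtau, dv/dtau, -Gamma^u_ij Y'^i Y'^j, -Gamma^v_ij Y'^i Y'^j) with the Gammas evaluated at the stage position; h = 0.150000; intermediate values shown to 6 dp
step 0: u = 0.5000, v = 0.5000, du/dtau = -0.2500, dv/dtau = -0.5000
step 1:
  k1: at (u, v) = (0.500000, 0.500000), (du/dtau, dv/dtau) = (-0.250000, -0.500000); Gamma_uuu = 0.000000, Gamma_uuv = 0.000000, Gamma_uvv = -1.583333, Gamma_vuu = 0.000000, Gamma_vuv = 0.315789, Gamma_vvv = 0.000000; k1 = (-0.250000, -0.500000, 0.395833, -0.078947)
  k2: at (u, v) = (0.481250, 0.462500), (du/dtau, dv/dtau) = (-0.220312, -0.505921); Gamma_uuu = 0.000000, Gamma_uuv = 0.000000, Gamma_uvv = -1.573958, Gamma_vuu = 0.000000, Gamma_vuv = 0.317670, Gamma_vvv = 0.000000; k2 = (-0.220312, -0.505921, 0.402864, -0.070816)
  k3: at (u, v) = (0.483477, 0.462056), (du/dtau, dv/dtau) = (-0.219785, -0.505311); Gamma_uuu = 0.000000, Gamma_uuv = 0.000000, Gamma_uvv = -1.575072, Gamma_vuu = 0.000000, Gamma_vuv = 0.317446, Gamma_vvv = 0.000000; k3 = (-0.219785, -0.505311, 0.402178, -0.070511)
  k4: at (u, v) = (0.467032, 0.424203), (du/dtau, dv/dtau) = (-0.189673, -0.510577); Gamma_uuu = 0.000000, Gamma_uuv = 0.000000, Gamma_uvv = -1.566849, Gamma_vuu = 0.000000, Gamma_vuv = 0.319112, Gamma_vvv = 0.000000; k4 = (-0.189673, -0.510577, 0.408460, -0.061807)
  Y <- Y + (h/6)(k1 + 2k2 + 2k3 + k4): u = 0.4670, v = 0.4242, du/dtau = -0.1896, dv/dtau = -0.5106
step 2:
  k1: at (u, v) = (0.467003, 0.424174), (du/dtau, dv/dtau) = (-0.189641, -0.510585); Gamma_uuu = 0.000000, Gamma_uuv = 0.000000, Gamma_uvv = -1.566835, Gamma_vuu = 0.000000, Gamma_vuv = 0.319115, Gamma_vvv = 0.000000; k1 = (-0.189641, -0.510585, 0.408470, -0.061798)
  k2: at (u, v) = (0.452780, 0.385880), (du/dtau, dv/dtau) = (-0.159005, -0.515220); Gamma_uuu = 0.000000, Gamma_uuv = 0.000000, Gamma_uvv = -1.559723, Gamma_vuu = 0.000000, Gamma_vuv = 0.320570, Gamma_vvv = 0.000000; k2 = (-0.159005, -0.515220, 0.414031, -0.052524)
  k3: at (u, v) = (0.455078, 0.385532), (du/dtau, dv/dtau) = (-0.158588, -0.514524); Gamma_uuu = 0.000000, Gamma_uuv = 0.000000, Gamma_uvv = -1.560872, Gamma_vuu = 0.000000, Gamma_vuv = 0.320334, Gamma_vvv = 0.000000; k3 = (-0.158588, -0.514524, 0.413218, -0.052277)
  k4: at (u, v) = (0.443215, 0.346995), (du/dtau, dv/dtau) = (-0.127658, -0.518427); Gamma_uuu = 0.000000, Gamma_uuv = 0.000000, Gamma_uvv = -1.554941, Gamma_vuu = 0.000000, Gamma_vuv = 0.321556, Gamma_vvv = 0.000000; k4 = (-0.127658, -0.518427, 0.417916, -0.042562)
  Y <- Y + (h/6)(k1 + 2k2 + 2k3 + k4): u = 0.4432, v = 0.3470, du/dtau = -0.1276, dv/dtau = -0.5184
step 3:
  k1: at (u, v) = (0.443191, 0.346961), (du/dtau, dv/dtau) = (-0.127618, -0.518434); Gamma_uuu = 0.000000, Gamma_uuv = 0.000000, Gamma_uvv = -1.554929, Gamma_vuu = 0.000000, Gamma_vuv = 0.321558, Gamma_vvv = 0.000000; k1 = (-0.127618, -0.518434, 0.417925, -0.042550)
  k2: at (u, v) = (0.433620, 0.308079), (du/dtau, dv/dtau) = (-0.096274, -0.521625); Gamma_uuu = 0.000000, Gamma_uuv = 0.000000, Gamma_uvv = -1.550143, Gamma_vuu = 0.000000, Gamma_vuv = 0.322551, Gamma_vvv = 0.000000; k2 = (-0.096274, -0.521625, 0.421783, -0.032396)
  k3: at (u, v) = (0.435971, 0.307840), (du/dtau, dv/dtau) = (-0.095985, -0.520864); Gamma_uuu = 0.000000, Gamma_uuv = 0.000000, Gamma_uvv = -1.551319, Gamma_vuu = 0.000000, Gamma_vuv = 0.322306, Gamma_vvv = 0.000000; k3 = (-0.095985, -0.520864, 0.420872, -0.032227)
  k4: at (u, v) = (0.428793, 0.268832), (du/dtau, dv/dtau) = (-0.064488, -0.523268); Gamma_uuu = 0.000000, Gamma_uuv = 0.000000, Gamma_uvv = -1.547730, Gamma_vuu = 0.000000, Gamma_vuv = 0.323054, Gamma_vvv = 0.000000; k4 = (-0.064488, -0.523268, 0.423784, -0.021803)
  Y <- Y + (h/6)(k1 + 2k2 + 2k3 + k4): u = 0.4288, v = 0.2688, du/dtau = -0.0644, dv/dtau = -0.5233


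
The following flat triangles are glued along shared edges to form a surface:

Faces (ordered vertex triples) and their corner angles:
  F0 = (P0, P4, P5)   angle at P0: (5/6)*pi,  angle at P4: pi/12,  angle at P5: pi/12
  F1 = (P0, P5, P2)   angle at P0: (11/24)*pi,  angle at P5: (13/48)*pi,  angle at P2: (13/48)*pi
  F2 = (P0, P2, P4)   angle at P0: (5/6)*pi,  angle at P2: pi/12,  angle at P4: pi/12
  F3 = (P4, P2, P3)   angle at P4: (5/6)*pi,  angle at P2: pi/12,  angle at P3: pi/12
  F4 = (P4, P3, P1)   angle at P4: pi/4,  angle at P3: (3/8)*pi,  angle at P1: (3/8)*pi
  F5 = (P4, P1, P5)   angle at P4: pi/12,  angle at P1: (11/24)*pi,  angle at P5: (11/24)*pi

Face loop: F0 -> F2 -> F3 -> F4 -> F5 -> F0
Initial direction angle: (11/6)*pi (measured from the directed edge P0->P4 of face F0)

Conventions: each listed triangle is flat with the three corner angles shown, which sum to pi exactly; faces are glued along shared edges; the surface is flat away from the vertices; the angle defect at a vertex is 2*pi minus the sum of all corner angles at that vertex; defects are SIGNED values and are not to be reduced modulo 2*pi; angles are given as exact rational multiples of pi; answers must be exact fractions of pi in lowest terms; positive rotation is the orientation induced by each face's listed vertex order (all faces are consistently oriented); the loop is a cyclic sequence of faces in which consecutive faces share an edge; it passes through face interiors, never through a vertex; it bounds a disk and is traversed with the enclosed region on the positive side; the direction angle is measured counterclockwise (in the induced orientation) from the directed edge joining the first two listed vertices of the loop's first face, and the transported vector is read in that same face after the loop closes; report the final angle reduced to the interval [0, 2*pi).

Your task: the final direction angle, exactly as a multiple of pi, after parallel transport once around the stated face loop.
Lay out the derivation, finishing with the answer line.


enclosed vertex P4: corner angles sum to (4/3)*pi, defect = 2*pi - (4/3)*pi = (2/3)*pi
by Gauss-Bonnet the loop rotates the vector by the enclosed defect sum (positive orientation, mod 2*pi)
final angle = (11/6)*pi + (2/3)*pi = pi/2 (mod 2*pi)

Answer: final direction angle = pi/2


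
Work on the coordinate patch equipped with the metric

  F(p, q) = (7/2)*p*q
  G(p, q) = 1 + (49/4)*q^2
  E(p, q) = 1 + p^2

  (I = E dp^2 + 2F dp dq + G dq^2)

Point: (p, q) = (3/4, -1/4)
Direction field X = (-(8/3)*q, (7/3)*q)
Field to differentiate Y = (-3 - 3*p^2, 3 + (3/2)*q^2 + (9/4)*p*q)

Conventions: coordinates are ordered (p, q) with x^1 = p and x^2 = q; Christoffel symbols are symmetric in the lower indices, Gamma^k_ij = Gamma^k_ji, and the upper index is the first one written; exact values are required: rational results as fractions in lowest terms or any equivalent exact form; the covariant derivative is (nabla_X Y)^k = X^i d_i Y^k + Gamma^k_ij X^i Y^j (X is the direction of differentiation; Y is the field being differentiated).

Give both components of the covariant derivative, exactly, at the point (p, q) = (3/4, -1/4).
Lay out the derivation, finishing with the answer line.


E = 25/16, F = -21/32, G = 113/64 at the point
E_p = 3/2, E_q = 0, F_p = -7/8, F_q = 21/8, G_p = 0, G_q = -49/8
EG - F^2 = 149/64;  g^inv = (64/149) * [[113/64, 21/32], [21/32, 25/16]]
first-kind symbols [ij,l] = (1/2)(d_i g_jl + d_j g_il - d_l g_ij): [pp,p] = E_p/2 = 3/4, [pp,q] = F_p - E_q/2 = -7/8, [pq,p] = E_q/2 = 0, [pq,q] = G_p/2 = 0, [qq,p] = F_q - G_p/2 = 21/8, [qq,q] = G_q/2 = -49/16
Gamma^p_ij = (G*[ij,p] - F*[ij,q])/(EG - F^2), Gamma^q_ij = (E*[ij,q] - F*[ij,p])/(EG - F^2)
Gamma_ppp = 48/149, Gamma_ppq = 0, Gamma_pqq = 168/149, Gamma_qpp = -56/149, Gamma_qpq = 0, Gamma_qqq = -196/149
X = (2/3, -7/12), Y = (-75/16, 171/64) at the point

Answer: (nabla_X Y)^p = -27483/4768, (nabla_X Y)^q = 2745/1192


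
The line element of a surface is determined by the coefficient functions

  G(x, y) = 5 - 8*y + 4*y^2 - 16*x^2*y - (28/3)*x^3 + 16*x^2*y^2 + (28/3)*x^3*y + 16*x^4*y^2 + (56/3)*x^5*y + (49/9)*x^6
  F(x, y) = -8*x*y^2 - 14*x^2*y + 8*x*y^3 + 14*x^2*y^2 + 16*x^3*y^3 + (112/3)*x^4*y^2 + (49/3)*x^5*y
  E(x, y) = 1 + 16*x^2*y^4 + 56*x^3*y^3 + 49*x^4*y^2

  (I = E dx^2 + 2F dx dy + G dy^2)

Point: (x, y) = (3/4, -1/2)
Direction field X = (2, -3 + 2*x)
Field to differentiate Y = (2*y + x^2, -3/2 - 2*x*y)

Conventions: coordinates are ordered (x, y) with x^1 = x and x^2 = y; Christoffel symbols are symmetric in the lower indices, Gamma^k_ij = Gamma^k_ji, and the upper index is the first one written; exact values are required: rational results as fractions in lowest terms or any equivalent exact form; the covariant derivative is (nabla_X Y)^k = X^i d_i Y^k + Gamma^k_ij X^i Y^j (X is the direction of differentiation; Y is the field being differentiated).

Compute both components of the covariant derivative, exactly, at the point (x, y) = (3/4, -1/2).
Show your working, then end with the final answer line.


E = 2545/1024, F = 7839/2048, G = 44497/4096 at the point
E_x = 663/64, E_y = -585/256, F_x = 6249/512, F_y = -8319/1024, G_x = -3015/512, G_y = -3417/128
EG - F^2 = 50581/4096;  g^inv = (4096/50581) * [[44497/4096, -7839/2048], [-7839/2048, 2545/1024]]
first-kind symbols [ij,l] = (1/2)(d_i g_jl + d_j g_il - d_l g_ij): [xx,x] = E_x/2 = 663/128, [xx,y] = F_x - E_y/2 = 3417/256, [xy,x] = E_y/2 = -585/512, [xy,y] = G_x/2 = -3015/1024, [yy,x] = F_y - G_x/2 = -663/128, [yy,y] = G_y/2 = -3417/256
Gamma^x_ij = (G*[ij,x] - F*[ij,y])/(EG - F^2), Gamma^y_ij = (E*[ij,y] - F*[ij,x])/(EG - F^2)
Gamma_xxx = 21216/50581, Gamma_xxy = -4680/50581, Gamma_xyy = -21216/50581, Gamma_yxx = 54672/50581, Gamma_yxy = -12060/50581, Gamma_yyy = -54672/50581
X = (2, -3/2), Y = (-7/16, -3/4) at the point

Answer: (nabla_X Y)^x = -153933/202324, (nabla_X Y)^y = 926407/404648


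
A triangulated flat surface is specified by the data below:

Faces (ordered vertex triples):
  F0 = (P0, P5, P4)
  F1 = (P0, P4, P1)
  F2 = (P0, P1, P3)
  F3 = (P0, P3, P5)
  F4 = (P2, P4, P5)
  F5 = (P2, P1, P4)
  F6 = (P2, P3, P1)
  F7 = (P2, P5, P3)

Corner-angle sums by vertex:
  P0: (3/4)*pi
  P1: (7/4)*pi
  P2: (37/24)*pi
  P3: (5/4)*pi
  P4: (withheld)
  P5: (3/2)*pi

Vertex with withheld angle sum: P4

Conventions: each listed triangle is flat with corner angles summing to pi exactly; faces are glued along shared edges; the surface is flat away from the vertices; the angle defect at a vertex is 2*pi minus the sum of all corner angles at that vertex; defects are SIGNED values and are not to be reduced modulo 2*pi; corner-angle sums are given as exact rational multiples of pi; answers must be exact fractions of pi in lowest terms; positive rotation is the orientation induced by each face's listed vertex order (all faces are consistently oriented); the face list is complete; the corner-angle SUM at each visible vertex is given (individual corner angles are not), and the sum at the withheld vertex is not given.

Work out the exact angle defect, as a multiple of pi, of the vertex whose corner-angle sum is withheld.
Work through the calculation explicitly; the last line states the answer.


V = 6, E = 12, F = 8; chi = V - E + F = 2
Gauss-Bonnet: total defect = 2*pi*chi = 4*pi; visible defects sum to (77/24)*pi

Answer: defect(P4) = (19/24)*pi


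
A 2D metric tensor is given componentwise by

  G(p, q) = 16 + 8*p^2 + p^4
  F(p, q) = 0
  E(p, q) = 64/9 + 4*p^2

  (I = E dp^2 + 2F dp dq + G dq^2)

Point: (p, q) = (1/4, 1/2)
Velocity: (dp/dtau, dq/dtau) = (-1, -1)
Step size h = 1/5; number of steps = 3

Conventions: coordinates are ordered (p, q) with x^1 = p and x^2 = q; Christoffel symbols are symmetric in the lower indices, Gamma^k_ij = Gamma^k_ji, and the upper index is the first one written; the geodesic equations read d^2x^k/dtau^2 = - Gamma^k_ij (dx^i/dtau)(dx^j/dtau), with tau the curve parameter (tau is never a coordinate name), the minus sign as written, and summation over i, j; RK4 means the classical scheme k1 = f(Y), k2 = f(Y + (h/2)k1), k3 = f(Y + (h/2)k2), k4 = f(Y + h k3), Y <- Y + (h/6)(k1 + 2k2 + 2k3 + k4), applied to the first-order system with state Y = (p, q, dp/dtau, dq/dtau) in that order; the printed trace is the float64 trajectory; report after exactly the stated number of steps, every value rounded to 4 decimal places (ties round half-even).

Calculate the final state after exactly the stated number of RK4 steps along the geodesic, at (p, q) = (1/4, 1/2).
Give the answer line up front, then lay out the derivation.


Answer: p = -0.3443, q = -0.1094, dp/dtau = -1.0145, dq/dtau = -0.9730

f(Y) = (dp/dtau, dq/dtau, -Gamma^p_ij Y'^i Y'^j, -Gamma^q_ij Y'^i Y'^j) with the Gammas evaluated at the stage position; h = 0.200000; intermediate values shown to 6 dp
step 0: p = 0.2500, q = 0.5000, dp/dtau = -1.0000, dq/dtau = -1.0000
step 1:
  k1: at (p, q) = (0.250000, 0.500000), (dp/dtau, dq/dtau) = (-1.000000, -1.000000); Gamma_ppp = 0.135849, Gamma_ppq = 0.000000, Gamma_pqq = -0.275943, Gamma_qpp = 0.000000, Gamma_qpq = 0.123077, Gamma_qqq = 0.000000; k1 = (-1.000000, -1.000000, 0.140094, -0.246154)
  k2: at (p, q) = (0.150000, 0.400000), (dp/dtau, dq/dtau) = (-0.985991, -1.024615); Gamma_ppp = 0.083320, Gamma_ppq = 0.000000, Gamma_pqq = -0.167578, Gamma_qpp = 0.000000, Gamma_qpq = 0.074580, Gamma_qqq = 0.000000; k2 = (-0.985991, -1.024615, 0.094928, -0.150692)
  k3: at (p, q) = (0.151401, 0.397538), (dp/dtau, dq/dtau) = (-0.990507, -1.015069); Gamma_ppp = 0.084079, Gamma_ppq = 0.000000, Gamma_pqq = -0.169122, Gamma_qpp = 0.000000, Gamma_qpq = 0.075269, Gamma_qqq = 0.000000; k3 = (-0.990507, -1.015069, 0.091767, -0.151356)
  k4: at (p, q) = (0.051899, 0.296986), (dp/dtau, dq/dtau) = (-0.981647, -1.030271); Gamma_ppp = 0.029149, Gamma_ppq = 0.000000, Gamma_pqq = -0.058337, Gamma_qpp = 0.000000, Gamma_qpq = 0.025932, Gamma_qqq = 0.000000; k4 = (-0.981647, -1.030271, 0.033833, -0.052453)
  Y <- Y + (h/6)(k1 + 2k2 + 2k3 + k4): p = 0.0522, q = 0.2963, dp/dtau = -0.9818, dq/dtau = -1.0301
step 2:
  k1: at (p, q) = (0.052179, 0.296345), (dp/dtau, dq/dtau) = (-0.981756, -1.030090); Gamma_ppp = 0.029306, Gamma_ppq = 0.000000, Gamma_pqq = -0.058651, Gamma_qpp = 0.000000, Gamma_qpq = 0.026072, Gamma_qqq = 0.000000; k1 = (-0.981756, -1.030090, 0.033988, -0.052732)
  k2: at (p, q) = (-0.045997, 0.193336), (dp/dtau, dq/dtau) = (-0.978357, -1.035363); Gamma_ppp = -0.025843, Gamma_ppq = 0.000000, Gamma_pqq = 0.051712, Gamma_qpp = 0.000000, Gamma_qpq = -0.022986, Gamma_qqq = 0.000000; k2 = (-0.978357, -1.035363, -0.030699, 0.046568)
  k3: at (p, q) = (-0.045657, 0.192809), (dp/dtau, dq/dtau) = (-0.984826, -1.025433); Gamma_ppp = -0.025652, Gamma_ppq = 0.000000, Gamma_pqq = 0.051331, Gamma_qpp = 0.000000, Gamma_qpq = -0.022817, Gamma_qqq = 0.000000; k3 = (-0.984826, -1.025433, -0.029096, 0.046084)
  k4: at (p, q) = (-0.144787, 0.091259), (dp/dtau, dq/dtau) = (-0.987575, -1.020873); Gamma_ppp = -0.080493, Gamma_ppq = 0.000000, Gamma_pqq = 0.161830, Gamma_qpp = 0.000000, Gamma_qpq = -0.072016, Gamma_qqq = 0.000000; k4 = (-0.987575, -1.020873, -0.090151, 0.145211)
  Y <- Y + (h/6)(k1 + 2k2 + 2k3 + k4): p = -0.1443, q = 0.0906, dp/dtau = -0.9876, dq/dtau = -1.0208
step 3:
  k1: at (p, q) = (-0.144345, 0.090593), (dp/dtau, dq/dtau) = (-0.987615, -1.020831); Gamma_ppp = -0.080253, Gamma_ppq = 0.000000, Gamma_pqq = 0.161343, Gamma_qpp = 0.000000, Gamma_qpq = -0.071798, Gamma_qqq = 0.000000; k1 = (-0.987615, -1.020831, -0.089857, 0.144772)
  k2: at (p, q) = (-0.243106, -0.011490), (dp/dtau, dq/dtau) = (-0.996600, -1.006353); Gamma_ppp = -0.132347, Gamma_ppq = 0.000000, Gamma_pqq = 0.268606, Gamma_qpp = 0.000000, Gamma_qpq = -0.119783, Gamma_qqq = 0.000000; k2 = (-0.996600, -1.006353, -0.140581, 0.240269)
  k3: at (p, q) = (-0.244005, -0.010042), (dp/dtau, dq/dtau) = (-1.001673, -0.996804); Gamma_ppp = -0.132805, Gamma_ppq = 0.000000, Gamma_pqq = 0.269563, Gamma_qpp = 0.000000, Gamma_qpq = -0.120213, Gamma_qqq = 0.000000; k3 = (-1.001673, -0.996804, -0.134593, 0.240058)
  k4: at (p, q) = (-0.344679, -0.108767), (dp/dtau, dq/dtau) = (-1.014533, -0.972819); Gamma_ppp = -0.181737, Gamma_ppq = 0.000000, Gamma_pqq = 0.374270, Gamma_qpp = 0.000000, Gamma_qpq = -0.167369, Gamma_qqq = 0.000000; k4 = (-1.014533, -0.972819, -0.167142, 0.330371)
  Y <- Y + (h/6)(k1 + 2k2 + 2k3 + k4): p = -0.3443, q = -0.1094, dp/dtau = -1.0145, dq/dtau = -0.9730


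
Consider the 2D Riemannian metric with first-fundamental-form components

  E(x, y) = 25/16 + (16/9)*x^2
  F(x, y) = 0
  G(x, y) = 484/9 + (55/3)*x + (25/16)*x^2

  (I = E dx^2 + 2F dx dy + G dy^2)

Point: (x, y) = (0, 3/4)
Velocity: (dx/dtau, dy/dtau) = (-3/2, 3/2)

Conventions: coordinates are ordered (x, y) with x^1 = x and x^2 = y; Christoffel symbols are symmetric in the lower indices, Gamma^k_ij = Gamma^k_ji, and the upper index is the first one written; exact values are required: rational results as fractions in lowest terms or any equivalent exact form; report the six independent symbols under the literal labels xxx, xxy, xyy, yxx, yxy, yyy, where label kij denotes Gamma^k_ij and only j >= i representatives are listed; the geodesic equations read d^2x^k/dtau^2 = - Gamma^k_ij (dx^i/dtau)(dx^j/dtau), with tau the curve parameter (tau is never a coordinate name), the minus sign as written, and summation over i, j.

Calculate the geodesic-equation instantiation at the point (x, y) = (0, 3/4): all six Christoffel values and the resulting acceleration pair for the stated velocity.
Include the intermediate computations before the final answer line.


E = 25/16, F = 0, G = 484/9 at the point
E_x = 0, E_y = 0, F_x = 0, F_y = 0, G_x = 55/3, G_y = 0
EG - F^2 = 3025/36;  g^inv = (36/3025) * [[484/9, 0], [0, 25/16]]
first-kind symbols [ij,l] = (1/2)(d_i g_jl + d_j g_il - d_l g_ij): [xx,x] = E_x/2 = 0, [xx,y] = F_x - E_y/2 = 0, [xy,x] = E_y/2 = 0, [xy,y] = G_x/2 = 55/6, [yy,x] = F_y - G_x/2 = -55/6, [yy,y] = G_y/2 = 0
Gamma^x_ij = (G*[ij,x] - F*[ij,y])/(EG - F^2), Gamma^y_ij = (E*[ij,y] - F*[ij,x])/(EG - F^2)
Gamma_xxx = 0, Gamma_xxy = 0, Gamma_xyy = -88/15, Gamma_yxx = 0, Gamma_yxy = 15/88, Gamma_yyy = 0
d^2x/dtau^2 = -(Gamma_xxx*(-3/2)^2 + 2*Gamma_xxy*(-3/2)*(3/2) + Gamma_xyy*(3/2)^2) = 66/5
d^2y/dtau^2 = -(Gamma_yxx*(-3/2)^2 + 2*Gamma_yxy*(-3/2)*(3/2) + Gamma_yyy*(3/2)^2) = 135/176

Answer: Gamma_xxx = 0, Gamma_xxy = 0, Gamma_xyy = -88/15, Gamma_yxx = 0, Gamma_yxy = 15/88, Gamma_yyy = 0; accelerations (d^2x/dtau^2, d^2y/dtau^2) = (66/5, 135/176)


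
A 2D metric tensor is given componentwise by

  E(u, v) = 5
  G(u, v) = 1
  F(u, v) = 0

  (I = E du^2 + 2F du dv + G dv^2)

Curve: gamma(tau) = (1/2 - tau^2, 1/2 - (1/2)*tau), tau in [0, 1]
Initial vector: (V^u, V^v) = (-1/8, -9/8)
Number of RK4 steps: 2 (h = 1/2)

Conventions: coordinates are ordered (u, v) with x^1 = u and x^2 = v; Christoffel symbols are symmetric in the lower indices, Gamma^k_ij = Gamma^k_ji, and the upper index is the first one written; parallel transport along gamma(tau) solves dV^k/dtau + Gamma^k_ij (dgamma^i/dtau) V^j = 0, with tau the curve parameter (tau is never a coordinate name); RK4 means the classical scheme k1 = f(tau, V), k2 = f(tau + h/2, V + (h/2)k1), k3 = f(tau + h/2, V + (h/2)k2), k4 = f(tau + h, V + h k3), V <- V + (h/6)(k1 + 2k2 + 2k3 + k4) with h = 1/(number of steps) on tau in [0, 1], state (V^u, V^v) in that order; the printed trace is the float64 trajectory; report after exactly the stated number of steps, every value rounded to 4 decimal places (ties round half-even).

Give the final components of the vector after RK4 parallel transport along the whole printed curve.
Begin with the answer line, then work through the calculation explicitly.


Answer: V^u = -0.1250, V^v = -1.1250

gamma'(tau) = (-2*tau, -1/2); f(tau, V)^k = -Gamma^k_ij(gamma(tau)) gamma'^i(tau) V^j; h = 1/2; intermediate values shown to 6 dp
curve data and Christoffel symbols at the stage parameters:
  tau = 0.000000: gamma = (0.500000, 0.500000), gamma' = (0.000000, -0.500000); Gamma_uuu = 0.000000, Gamma_uuv = 0.000000, Gamma_uvv = 0.000000, Gamma_vuu = 0.000000, Gamma_vuv = 0.000000, Gamma_vvv = 0.000000
  tau = 0.250000: gamma = (0.437500, 0.375000), gamma' = (-0.500000, -0.500000); Gamma_uuu = 0.000000, Gamma_uuv = 0.000000, Gamma_uvv = 0.000000, Gamma_vuu = 0.000000, Gamma_vuv = 0.000000, Gamma_vvv = 0.000000
  tau = 0.500000: gamma = (0.250000, 0.250000), gamma' = (-1.000000, -0.500000); Gamma_uuu = 0.000000, Gamma_uuv = 0.000000, Gamma_uvv = 0.000000, Gamma_vuu = 0.000000, Gamma_vuv = 0.000000, Gamma_vvv = 0.000000
  tau = 0.750000: gamma = (-0.062500, 0.125000), gamma' = (-1.500000, -0.500000); Gamma_uuu = 0.000000, Gamma_uuv = 0.000000, Gamma_uvv = 0.000000, Gamma_vuu = 0.000000, Gamma_vuv = 0.000000, Gamma_vvv = 0.000000
  tau = 1.000000: gamma = (-0.500000, 0.000000), gamma' = (-2.000000, -0.500000); Gamma_uuu = 0.000000, Gamma_uuv = 0.000000, Gamma_uvv = 0.000000, Gamma_vuu = 0.000000, Gamma_vuv = 0.000000, Gamma_vvv = 0.000000
step 0: V^u = -0.1250, V^v = -1.1250
step 1: k1 = (0.000000, 0.000000), k2 = (0.000000, 0.000000), k3 = (0.000000, 0.000000), k4 = (0.000000, 0.000000); V <- V + (h/6)(k1 + 2k2 + 2k3 + k4): V^u = -0.1250, V^v = -1.1250
step 2: k1 = (0.000000, 0.000000), k2 = (0.000000, 0.000000), k3 = (0.000000, 0.000000), k4 = (0.000000, 0.000000); V <- V + (h/6)(k1 + 2k2 + 2k3 + k4): V^u = -0.1250, V^v = -1.1250


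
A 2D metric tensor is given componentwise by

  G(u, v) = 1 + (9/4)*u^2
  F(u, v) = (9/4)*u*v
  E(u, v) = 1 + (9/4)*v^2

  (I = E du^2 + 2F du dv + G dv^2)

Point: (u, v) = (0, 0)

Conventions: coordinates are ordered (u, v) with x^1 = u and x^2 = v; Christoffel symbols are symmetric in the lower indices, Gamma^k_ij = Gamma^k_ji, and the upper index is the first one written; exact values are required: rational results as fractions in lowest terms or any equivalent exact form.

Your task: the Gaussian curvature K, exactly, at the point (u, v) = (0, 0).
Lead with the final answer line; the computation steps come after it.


Answer: K = -9/4

E = 1, F = 0, G = 1, EG - F^2 = 1 at the point
E_u = 0, E_v = 0, F_u = 0, F_v = 0, G_u = 0, G_v = 0
E_vv = 9/2, F_uv = 9/4, G_uu = 9/2
The intrinsic route: Brioschi's K = (det M1 - det M2)/(EG - F^2)^2.
M1 = [[-E_vv/2 + F_uv - G_uu/2, E_u/2, F_u - E_v/2], [F_v - G_u/2, E, F], [G_v/2, F, G]] = [[-9/4, 0, 0], [0, 1, 0], [0, 0, 1]]; det M1 = -9/4
M2 = [[0, E_v/2, G_u/2], [E_v/2, E, F], [G_u/2, F, G]] = [[0, 0, 0], [0, 1, 0], [0, 0, 1]]; det M2 = 0
det M1 - det M2 = -9/4; K = -9/4 / (1)^2 = -9/4


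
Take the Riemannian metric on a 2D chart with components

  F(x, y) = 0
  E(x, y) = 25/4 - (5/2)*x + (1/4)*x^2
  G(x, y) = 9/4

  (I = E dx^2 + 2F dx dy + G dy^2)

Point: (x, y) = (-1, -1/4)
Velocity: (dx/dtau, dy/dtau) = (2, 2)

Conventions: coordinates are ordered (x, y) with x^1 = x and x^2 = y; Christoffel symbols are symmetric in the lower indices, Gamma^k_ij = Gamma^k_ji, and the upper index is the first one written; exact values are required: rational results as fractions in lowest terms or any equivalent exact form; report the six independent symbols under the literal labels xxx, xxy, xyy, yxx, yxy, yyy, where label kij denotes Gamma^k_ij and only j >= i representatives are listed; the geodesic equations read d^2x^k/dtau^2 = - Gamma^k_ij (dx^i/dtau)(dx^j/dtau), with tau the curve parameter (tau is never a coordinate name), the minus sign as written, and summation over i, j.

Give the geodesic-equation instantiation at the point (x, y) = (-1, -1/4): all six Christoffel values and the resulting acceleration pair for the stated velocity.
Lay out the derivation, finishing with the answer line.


E = 9, F = 0, G = 9/4 at the point
E_x = -3, E_y = 0, F_x = 0, F_y = 0, G_x = 0, G_y = 0
EG - F^2 = 81/4;  g^inv = (4/81) * [[9/4, 0], [0, 9]]
first-kind symbols [ij,l] = (1/2)(d_i g_jl + d_j g_il - d_l g_ij): [xx,x] = E_x/2 = -3/2, [xx,y] = F_x - E_y/2 = 0, [xy,x] = E_y/2 = 0, [xy,y] = G_x/2 = 0, [yy,x] = F_y - G_x/2 = 0, [yy,y] = G_y/2 = 0
Gamma^x_ij = (G*[ij,x] - F*[ij,y])/(EG - F^2), Gamma^y_ij = (E*[ij,y] - F*[ij,x])/(EG - F^2)
Gamma_xxx = -1/6, Gamma_xxy = 0, Gamma_xyy = 0, Gamma_yxx = 0, Gamma_yxy = 0, Gamma_yyy = 0
d^2x/dtau^2 = -(Gamma_xxx*(2)^2 + 2*Gamma_xxy*(2)*(2) + Gamma_xyy*(2)^2) = 2/3
d^2y/dtau^2 = -(Gamma_yxx*(2)^2 + 2*Gamma_yxy*(2)*(2) + Gamma_yyy*(2)^2) = 0

Answer: Gamma_xxx = -1/6, Gamma_xxy = 0, Gamma_xyy = 0, Gamma_yxx = 0, Gamma_yxy = 0, Gamma_yyy = 0; accelerations (d^2x/dtau^2, d^2y/dtau^2) = (2/3, 0)


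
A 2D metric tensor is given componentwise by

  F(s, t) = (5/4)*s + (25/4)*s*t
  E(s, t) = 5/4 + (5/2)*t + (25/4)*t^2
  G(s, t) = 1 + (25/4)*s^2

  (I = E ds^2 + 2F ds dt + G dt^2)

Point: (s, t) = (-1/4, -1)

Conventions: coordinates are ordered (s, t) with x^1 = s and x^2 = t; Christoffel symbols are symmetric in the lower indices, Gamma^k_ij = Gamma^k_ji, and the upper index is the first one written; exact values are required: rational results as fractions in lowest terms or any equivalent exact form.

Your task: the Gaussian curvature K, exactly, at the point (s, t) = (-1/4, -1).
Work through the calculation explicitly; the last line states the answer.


E = 5, F = 5/4, G = 89/64, EG - F^2 = 345/64 at the point
E_s = 0, E_t = -10, F_s = -5, F_t = -25/16, G_s = -25/8, G_t = 0
E_tt = 25/2, F_st = 25/4, G_ss = 25/2
The intrinsic route: Brioschi's K = (det M1 - det M2)/(EG - F^2)^2.
M1 = [[-E_tt/2 + F_st - G_ss/2, E_s/2, F_s - E_t/2], [F_t - G_s/2, E, F], [G_t/2, F, G]] = [[-25/4, 0, 0], [0, 5, 5/4], [0, 5/4, 89/64]]; det M1 = -8625/256
M2 = [[0, E_t/2, G_s/2], [E_t/2, E, F], [G_s/2, F, G]] = [[0, -5, -25/16], [-5, 5, 5/4], [-25/16, 5/4, 89/64]]; det M2 = -7025/256
det M1 - det M2 = -25/4; K = -25/4 / (345/64)^2 = -1024/4761

Answer: K = -1024/4761


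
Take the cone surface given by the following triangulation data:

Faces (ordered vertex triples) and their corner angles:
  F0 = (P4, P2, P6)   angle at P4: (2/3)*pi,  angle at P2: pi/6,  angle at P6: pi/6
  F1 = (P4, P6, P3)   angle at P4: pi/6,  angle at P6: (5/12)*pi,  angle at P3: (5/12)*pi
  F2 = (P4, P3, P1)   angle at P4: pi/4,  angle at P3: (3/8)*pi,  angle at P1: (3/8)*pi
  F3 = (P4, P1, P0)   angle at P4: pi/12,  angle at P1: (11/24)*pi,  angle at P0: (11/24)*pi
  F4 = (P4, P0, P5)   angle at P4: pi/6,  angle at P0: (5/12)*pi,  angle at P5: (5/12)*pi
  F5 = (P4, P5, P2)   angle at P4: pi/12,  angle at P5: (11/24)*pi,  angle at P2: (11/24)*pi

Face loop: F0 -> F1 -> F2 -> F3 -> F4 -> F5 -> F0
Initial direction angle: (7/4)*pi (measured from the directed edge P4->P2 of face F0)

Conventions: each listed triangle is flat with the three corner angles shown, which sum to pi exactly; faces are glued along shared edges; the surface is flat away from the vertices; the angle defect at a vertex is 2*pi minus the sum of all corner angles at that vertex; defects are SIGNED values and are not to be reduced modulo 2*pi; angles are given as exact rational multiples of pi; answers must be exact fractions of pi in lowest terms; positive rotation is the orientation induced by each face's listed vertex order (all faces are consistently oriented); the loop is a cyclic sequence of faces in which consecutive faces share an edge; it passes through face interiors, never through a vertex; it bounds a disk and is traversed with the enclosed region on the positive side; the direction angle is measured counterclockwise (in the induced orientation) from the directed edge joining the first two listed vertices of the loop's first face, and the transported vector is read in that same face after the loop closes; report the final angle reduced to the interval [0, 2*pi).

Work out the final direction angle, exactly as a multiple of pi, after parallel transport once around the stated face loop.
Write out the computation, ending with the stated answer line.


enclosed vertex P4: corner angles sum to (17/12)*pi, defect = 2*pi - (17/12)*pi = (7/12)*pi
the final direction is the initial angle plus the enclosed defects, taken mod 2*pi in the induced orientation
final angle = (7/4)*pi + (7/12)*pi = pi/3 (mod 2*pi)

Answer: final direction angle = pi/3


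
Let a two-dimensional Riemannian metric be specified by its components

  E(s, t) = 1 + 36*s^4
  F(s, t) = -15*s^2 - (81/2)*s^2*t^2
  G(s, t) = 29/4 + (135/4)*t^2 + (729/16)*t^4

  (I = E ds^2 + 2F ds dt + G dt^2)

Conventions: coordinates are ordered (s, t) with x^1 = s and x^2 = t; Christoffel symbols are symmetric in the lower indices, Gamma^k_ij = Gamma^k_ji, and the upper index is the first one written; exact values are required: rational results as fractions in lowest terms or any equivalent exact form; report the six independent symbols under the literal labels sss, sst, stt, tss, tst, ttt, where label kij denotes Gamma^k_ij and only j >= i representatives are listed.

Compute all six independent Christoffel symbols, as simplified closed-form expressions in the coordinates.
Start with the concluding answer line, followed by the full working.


Answer: Gamma_sss = 1152*s^3/(576*s^4 + 729*t^4 + 540*t^2 + 116), Gamma_sst = 0, Gamma_stt = -1296*s^2*t/(576*s^4 + 729*t^4 + 540*t^2 + 116), Gamma_tss = (-1296*s*t^2 - 480*s)/(576*s^4 + 729*t^4 + 540*t^2 + 116), Gamma_tst = 0, Gamma_ttt = (1458*t^3 + 540*t)/(576*s^4 + 729*t^4 + 540*t^2 + 116)

E = 1 + 36*s^4; F = -15*s^2 - (81/2)*s^2*t^2; G = 29/4 + (135/4)*t^2 + (729/16)*t^4
Gamma^k_ij = (1/2) g^{kl} (d_i g_jl + d_j g_il - d_l g_ij), with g^inv = (1/(EG-F^2)) [[G, -F], [-F, E]]
first partials: E_s = 144*s^3, E_t = 0, F_s = -30*s - 81*s*t^2, F_t = -81*s^2*t, G_s = 0, G_t = (135/2)*t + (729/4)*t^3
D = EG - F^2 = 29/4 + (135/4)*t^2 + (729/16)*t^4 + 36*s^4
expanded: Gamma^s_ss = (G E_s - 2F F_s + F E_t)/(2D), Gamma^s_st = (G E_t - F G_s)/(2D), Gamma^s_tt = (2G F_t - G G_s - F G_t)/(2D), Gamma^t_ss = (2E F_s - E E_t - F E_s)/(2D), Gamma^t_st = (E G_s - F E_t)/(2D), Gamma^t_tt = (E G_t - 2F F_t + F G_s)/(2D); substitute and cancel common factors


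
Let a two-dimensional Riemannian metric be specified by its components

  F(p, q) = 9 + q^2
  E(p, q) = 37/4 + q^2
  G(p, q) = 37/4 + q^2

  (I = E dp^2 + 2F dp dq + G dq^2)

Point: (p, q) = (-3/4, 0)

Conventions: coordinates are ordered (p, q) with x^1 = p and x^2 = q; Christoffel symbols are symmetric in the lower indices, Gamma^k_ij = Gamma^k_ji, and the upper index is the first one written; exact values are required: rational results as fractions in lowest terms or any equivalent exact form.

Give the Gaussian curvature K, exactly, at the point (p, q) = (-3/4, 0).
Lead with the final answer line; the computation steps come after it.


Answer: K = -16/73

E = 37/4, F = 9, G = 37/4, EG - F^2 = 73/16 at the point
E_p = 0, E_q = 0, F_p = 0, F_q = 0, G_p = 0, G_q = 0
E_qq = 2, F_pq = 0, G_pp = 0
Evaluate Brioschi's two determinant matrices M1, M2 and divide by (EG - F^2)^2.
M1 = [[-E_qq/2 + F_pq - G_pp/2, E_p/2, F_p - E_q/2], [F_q - G_p/2, E, F], [G_q/2, F, G]] = [[-1, 0, 0], [0, 37/4, 9], [0, 9, 37/4]]; det M1 = -73/16
M2 = [[0, E_q/2, G_p/2], [E_q/2, E, F], [G_p/2, F, G]] = [[0, 0, 0], [0, 37/4, 9], [0, 9, 37/4]]; det M2 = 0
det M1 - det M2 = -73/16; K = -73/16 / (73/16)^2 = -16/73


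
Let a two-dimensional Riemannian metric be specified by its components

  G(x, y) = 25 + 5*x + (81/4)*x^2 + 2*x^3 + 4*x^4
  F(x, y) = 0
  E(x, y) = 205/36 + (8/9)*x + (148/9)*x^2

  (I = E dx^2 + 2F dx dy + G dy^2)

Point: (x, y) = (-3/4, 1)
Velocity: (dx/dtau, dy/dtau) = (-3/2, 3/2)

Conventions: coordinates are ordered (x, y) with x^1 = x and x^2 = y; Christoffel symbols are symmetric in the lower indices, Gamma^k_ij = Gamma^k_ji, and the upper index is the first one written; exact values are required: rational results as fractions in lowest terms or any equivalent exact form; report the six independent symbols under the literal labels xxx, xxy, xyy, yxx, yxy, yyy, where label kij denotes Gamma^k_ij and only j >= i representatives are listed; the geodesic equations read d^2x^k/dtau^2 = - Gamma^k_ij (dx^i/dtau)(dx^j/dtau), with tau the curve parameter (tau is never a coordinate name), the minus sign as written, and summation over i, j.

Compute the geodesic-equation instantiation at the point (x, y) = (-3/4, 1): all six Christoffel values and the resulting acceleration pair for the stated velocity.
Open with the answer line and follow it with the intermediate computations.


Answer: Gamma_xxx = -214/257, Gamma_xxy = 0, Gamma_xyy = 1035/1028, Gamma_yxx = 0, Gamma_yxy = -10/23, Gamma_yyy = 0; accelerations (d^2x/dtau^2, d^2y/dtau^2) = (-1611/4112, -45/23)

E = 257/18, F = 0, G = 529/16 at the point
E_x = -214/9, E_y = 0, F_x = 0, F_y = 0, G_x = -115/4, G_y = 0
EG - F^2 = 135953/288;  g^inv = (288/135953) * [[529/16, 0], [0, 257/18]]
first-kind symbols [ij,l] = (1/2)(d_i g_jl + d_j g_il - d_l g_ij): [xx,x] = E_x/2 = -107/9, [xx,y] = F_x - E_y/2 = 0, [xy,x] = E_y/2 = 0, [xy,y] = G_x/2 = -115/8, [yy,x] = F_y - G_x/2 = 115/8, [yy,y] = G_y/2 = 0
Gamma^x_ij = (G*[ij,x] - F*[ij,y])/(EG - F^2), Gamma^y_ij = (E*[ij,y] - F*[ij,x])/(EG - F^2)
Gamma_xxx = -214/257, Gamma_xxy = 0, Gamma_xyy = 1035/1028, Gamma_yxx = 0, Gamma_yxy = -10/23, Gamma_yyy = 0
d^2x/dtau^2 = -(Gamma_xxx*(-3/2)^2 + 2*Gamma_xxy*(-3/2)*(3/2) + Gamma_xyy*(3/2)^2) = -1611/4112
d^2y/dtau^2 = -(Gamma_yxx*(-3/2)^2 + 2*Gamma_yxy*(-3/2)*(3/2) + Gamma_yyy*(3/2)^2) = -45/23


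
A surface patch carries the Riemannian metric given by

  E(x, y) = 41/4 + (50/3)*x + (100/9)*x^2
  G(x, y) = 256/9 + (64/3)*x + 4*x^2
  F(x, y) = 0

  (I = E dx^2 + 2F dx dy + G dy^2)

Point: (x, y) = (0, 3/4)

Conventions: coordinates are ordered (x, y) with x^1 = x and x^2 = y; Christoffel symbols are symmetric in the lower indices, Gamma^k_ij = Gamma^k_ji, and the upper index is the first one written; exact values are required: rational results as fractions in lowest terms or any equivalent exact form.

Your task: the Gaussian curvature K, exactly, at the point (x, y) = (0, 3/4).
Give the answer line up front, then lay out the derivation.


Answer: K = 50/1681

E = 41/4, F = 0, G = 256/9, EG - F^2 = 2624/9 at the point
E_x = 50/3, E_y = 0, F_x = 0, F_y = 0, G_x = 64/3, G_y = 0
E_yy = 0, F_xy = 0, G_xx = 8
The intrinsic route: Brioschi's K = (det M1 - det M2)/(EG - F^2)^2.
M1 = [[-E_yy/2 + F_xy - G_xx/2, E_x/2, F_x - E_y/2], [F_y - G_x/2, E, F], [G_y/2, F, G]] = [[-4, 25/3, 0], [-32/3, 41/4, 0], [0, 0, 256/9]]; det M1 = 110336/81
M2 = [[0, E_y/2, G_x/2], [E_y/2, E, F], [G_x/2, F, G]] = [[0, 0, 32/3], [0, 41/4, 0], [32/3, 0, 256/9]]; det M2 = -10496/9
det M1 - det M2 = 204800/81; K = 204800/81 / (2624/9)^2 = 50/1681


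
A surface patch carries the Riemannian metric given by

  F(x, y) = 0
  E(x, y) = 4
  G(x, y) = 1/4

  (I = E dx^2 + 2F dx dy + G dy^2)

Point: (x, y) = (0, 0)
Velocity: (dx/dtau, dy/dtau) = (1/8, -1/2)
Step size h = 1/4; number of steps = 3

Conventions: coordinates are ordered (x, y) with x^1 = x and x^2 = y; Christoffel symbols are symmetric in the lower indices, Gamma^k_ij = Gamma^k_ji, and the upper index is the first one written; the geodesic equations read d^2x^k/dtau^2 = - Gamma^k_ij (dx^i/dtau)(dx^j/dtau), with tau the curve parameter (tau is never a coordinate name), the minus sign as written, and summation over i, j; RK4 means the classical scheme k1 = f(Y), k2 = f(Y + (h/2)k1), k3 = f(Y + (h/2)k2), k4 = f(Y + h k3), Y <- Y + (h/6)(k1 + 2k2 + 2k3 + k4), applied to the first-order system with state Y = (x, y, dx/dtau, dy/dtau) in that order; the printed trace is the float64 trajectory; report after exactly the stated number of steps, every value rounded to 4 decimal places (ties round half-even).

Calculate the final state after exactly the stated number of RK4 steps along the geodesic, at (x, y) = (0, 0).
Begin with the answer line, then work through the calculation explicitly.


Answer: x = 0.0938, y = -0.3750, dx/dtau = 0.1250, dy/dtau = -0.5000

f(Y) = (dx/dtau, dy/dtau, -Gamma^x_ij Y'^i Y'^j, -Gamma^y_ij Y'^i Y'^j) with the Gammas evaluated at the stage position; h = 0.250000; intermediate values shown to 6 dp
step 0: x = 0.0000, y = 0.0000, dx/dtau = 0.1250, dy/dtau = -0.5000
step 1:
  k1: at (x, y) = (0.000000, 0.000000), (dx/dtau, dy/dtau) = (0.125000, -0.500000); Gamma_xxx = 0.000000, Gamma_xxy = 0.000000, Gamma_xyy = 0.000000, Gamma_yxx = 0.000000, Gamma_yxy = 0.000000, Gamma_yyy = 0.000000; k1 = (0.125000, -0.500000, 0.000000, 0.000000)
  k2: at (x, y) = (0.015625, -0.062500), (dx/dtau, dy/dtau) = (0.125000, -0.500000); Gamma_xxx = 0.000000, Gamma_xxy = 0.000000, Gamma_xyy = 0.000000, Gamma_yxx = 0.000000, Gamma_yxy = 0.000000, Gamma_yyy = 0.000000; k2 = (0.125000, -0.500000, 0.000000, 0.000000)
  k3: at (x, y) = (0.015625, -0.062500), (dx/dtau, dy/dtau) = (0.125000, -0.500000); Gamma_xxx = 0.000000, Gamma_xxy = 0.000000, Gamma_xyy = 0.000000, Gamma_yxx = 0.000000, Gamma_yxy = 0.000000, Gamma_yyy = 0.000000; k3 = (0.125000, -0.500000, 0.000000, 0.000000)
  k4: at (x, y) = (0.031250, -0.125000), (dx/dtau, dy/dtau) = (0.125000, -0.500000); Gamma_xxx = 0.000000, Gamma_xxy = 0.000000, Gamma_xyy = 0.000000, Gamma_yxx = 0.000000, Gamma_yxy = 0.000000, Gamma_yyy = 0.000000; k4 = (0.125000, -0.500000, 0.000000, 0.000000)
  Y <- Y + (h/6)(k1 + 2k2 + 2k3 + k4): x = 0.0312, y = -0.1250, dx/dtau = 0.1250, dy/dtau = -0.5000
step 2:
  k1: at (x, y) = (0.031250, -0.125000), (dx/dtau, dy/dtau) = (0.125000, -0.500000); Gamma_xxx = 0.000000, Gamma_xxy = 0.000000, Gamma_xyy = 0.000000, Gamma_yxx = 0.000000, Gamma_yxy = 0.000000, Gamma_yyy = 0.000000; k1 = (0.125000, -0.500000, 0.000000, 0.000000)
  k2: at (x, y) = (0.046875, -0.187500), (dx/dtau, dy/dtau) = (0.125000, -0.500000); Gamma_xxx = 0.000000, Gamma_xxy = 0.000000, Gamma_xyy = 0.000000, Gamma_yxx = 0.000000, Gamma_yxy = 0.000000, Gamma_yyy = 0.000000; k2 = (0.125000, -0.500000, 0.000000, 0.000000)
  k3: at (x, y) = (0.046875, -0.187500), (dx/dtau, dy/dtau) = (0.125000, -0.500000); Gamma_xxx = 0.000000, Gamma_xxy = 0.000000, Gamma_xyy = 0.000000, Gamma_yxx = 0.000000, Gamma_yxy = 0.000000, Gamma_yyy = 0.000000; k3 = (0.125000, -0.500000, 0.000000, 0.000000)
  k4: at (x, y) = (0.062500, -0.250000), (dx/dtau, dy/dtau) = (0.125000, -0.500000); Gamma_xxx = 0.000000, Gamma_xxy = 0.000000, Gamma_xyy = 0.000000, Gamma_yxx = 0.000000, Gamma_yxy = 0.000000, Gamma_yyy = 0.000000; k4 = (0.125000, -0.500000, 0.000000, 0.000000)
  Y <- Y + (h/6)(k1 + 2k2 + 2k3 + k4): x = 0.0625, y = -0.2500, dx/dtau = 0.1250, dy/dtau = -0.5000
step 3:
  k1: at (x, y) = (0.062500, -0.250000), (dx/dtau, dy/dtau) = (0.125000, -0.500000); Gamma_xxx = 0.000000, Gamma_xxy = 0.000000, Gamma_xyy = 0.000000, Gamma_yxx = 0.000000, Gamma_yxy = 0.000000, Gamma_yyy = 0.000000; k1 = (0.125000, -0.500000, 0.000000, 0.000000)
  k2: at (x, y) = (0.078125, -0.312500), (dx/dtau, dy/dtau) = (0.125000, -0.500000); Gamma_xxx = 0.000000, Gamma_xxy = 0.000000, Gamma_xyy = 0.000000, Gamma_yxx = 0.000000, Gamma_yxy = 0.000000, Gamma_yyy = 0.000000; k2 = (0.125000, -0.500000, 0.000000, 0.000000)
  k3: at (x, y) = (0.078125, -0.312500), (dx/dtau, dy/dtau) = (0.125000, -0.500000); Gamma_xxx = 0.000000, Gamma_xxy = 0.000000, Gamma_xyy = 0.000000, Gamma_yxx = 0.000000, Gamma_yxy = 0.000000, Gamma_yyy = 0.000000; k3 = (0.125000, -0.500000, 0.000000, 0.000000)
  k4: at (x, y) = (0.093750, -0.375000), (dx/dtau, dy/dtau) = (0.125000, -0.500000); Gamma_xxx = 0.000000, Gamma_xxy = 0.000000, Gamma_xyy = 0.000000, Gamma_yxx = 0.000000, Gamma_yxy = 0.000000, Gamma_yyy = 0.000000; k4 = (0.125000, -0.500000, 0.000000, 0.000000)
  Y <- Y + (h/6)(k1 + 2k2 + 2k3 + k4): x = 0.0938, y = -0.3750, dx/dtau = 0.1250, dy/dtau = -0.5000
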